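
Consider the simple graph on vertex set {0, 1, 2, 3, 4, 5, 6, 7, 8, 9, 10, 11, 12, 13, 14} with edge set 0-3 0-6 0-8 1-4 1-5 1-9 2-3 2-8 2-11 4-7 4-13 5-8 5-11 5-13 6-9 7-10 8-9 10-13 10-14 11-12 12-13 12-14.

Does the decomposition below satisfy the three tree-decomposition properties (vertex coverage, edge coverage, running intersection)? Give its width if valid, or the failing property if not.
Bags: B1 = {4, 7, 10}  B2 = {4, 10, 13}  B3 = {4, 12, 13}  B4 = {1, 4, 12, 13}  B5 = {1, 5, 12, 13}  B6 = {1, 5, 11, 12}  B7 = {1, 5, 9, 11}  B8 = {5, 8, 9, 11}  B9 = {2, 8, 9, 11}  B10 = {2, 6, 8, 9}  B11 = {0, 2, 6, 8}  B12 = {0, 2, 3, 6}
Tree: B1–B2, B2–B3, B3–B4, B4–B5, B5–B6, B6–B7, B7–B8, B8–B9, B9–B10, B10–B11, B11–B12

A tree decomposition must satisfy three properties: every vertex lies in some bag; for every edge, both endpoints lie together in some bag; and for every vertex, the bags containing it form a connected subtree. Here vertex 14 appears in no bag, so the decomposition is invalid.

No — vertex 14 appears in no bag.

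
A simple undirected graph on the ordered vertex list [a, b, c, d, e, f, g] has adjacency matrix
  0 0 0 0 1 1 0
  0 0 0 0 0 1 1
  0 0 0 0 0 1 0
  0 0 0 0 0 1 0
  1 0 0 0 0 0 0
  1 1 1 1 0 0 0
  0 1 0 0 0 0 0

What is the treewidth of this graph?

A width-1 tree decomposition is:
Bags: B1 = {a, f}  B2 = {a, e}  B3 = {b, f}  B4 = {d, f}  B5 = {b, g}  B6 = {c, f}
Tree: B1–B2, B1–B3, B1–B4, B3–B5, B3–B6
The largest bag has 2 vertices, giving width 1; this decomposition certifies tw(G) ≤ 1. Since G has at least one edge (e.g. f–a), it is not an edgeless graph, so tw(G) ≥ 1. Hence tw(G) = 1 exactly.

1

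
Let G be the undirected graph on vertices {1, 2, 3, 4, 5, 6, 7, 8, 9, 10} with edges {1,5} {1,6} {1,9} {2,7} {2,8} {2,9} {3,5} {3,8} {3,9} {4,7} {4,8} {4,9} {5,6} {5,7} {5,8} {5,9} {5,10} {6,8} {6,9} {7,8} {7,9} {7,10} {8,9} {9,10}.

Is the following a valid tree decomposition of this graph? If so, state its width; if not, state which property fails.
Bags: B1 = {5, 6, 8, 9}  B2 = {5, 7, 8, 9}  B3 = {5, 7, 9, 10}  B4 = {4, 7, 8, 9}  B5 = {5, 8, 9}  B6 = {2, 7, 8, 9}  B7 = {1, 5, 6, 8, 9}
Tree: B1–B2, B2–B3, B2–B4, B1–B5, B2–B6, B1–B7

No — vertex 3 appears in no bag.

A tree decomposition must satisfy three properties: every vertex lies in some bag; for every edge, both endpoints lie together in some bag; and for every vertex, the bags containing it form a connected subtree. Here vertex 3 appears in no bag, so the decomposition is invalid.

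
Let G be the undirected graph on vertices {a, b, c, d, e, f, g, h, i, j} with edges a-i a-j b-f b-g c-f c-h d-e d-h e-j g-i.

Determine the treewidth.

2

A width-2 tree decomposition is:
Bags: B1 = {b, c, f}  B2 = {b, c, g}  B3 = {c, g, i}  B4 = {a, c, i}  B5 = {a, c, j}  B6 = {c, e, j}  B7 = {c, d, e}  B8 = {c, d, h}
Tree: B1–B2, B2–B3, B3–B4, B4–B5, B5–B6, B6–B7, B7–B8
Every bag has size at most 3, so the width is 3 − 1 = 2 and tw(G) ≤ 2. For the lower bound, G contains the cycle c–f–b–g–i–a–j–e–d–h–c, so G is not a forest; only forests have treewidth ≤ 1, hence tw(G) ≥ 2. Combining the bounds, tw(G) = 2.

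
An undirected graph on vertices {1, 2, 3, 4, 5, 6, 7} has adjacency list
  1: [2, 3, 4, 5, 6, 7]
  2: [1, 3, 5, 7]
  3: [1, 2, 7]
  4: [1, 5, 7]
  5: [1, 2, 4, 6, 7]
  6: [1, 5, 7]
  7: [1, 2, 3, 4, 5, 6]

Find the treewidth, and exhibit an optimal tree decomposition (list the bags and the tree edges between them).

Treewidth 3.
One such decomposition:
Bags: B1 = {1, 2, 5, 7}  B2 = {1, 5, 6, 7}  B3 = {1, 4, 5, 7}  B4 = {1, 2, 3, 7}
Tree: B1–B2, B1–B3, B1–B4

Each bag holds 4 vertices, so the decomposition has width 3, which upper-bounds the treewidth. For the lower bound, the 4 vertices {1, 2, 3, 7} are pairwise adjacent, and any tree decomposition puts a clique entirely inside one bag — forcing width ≥ 3. Therefore the treewidth is 3.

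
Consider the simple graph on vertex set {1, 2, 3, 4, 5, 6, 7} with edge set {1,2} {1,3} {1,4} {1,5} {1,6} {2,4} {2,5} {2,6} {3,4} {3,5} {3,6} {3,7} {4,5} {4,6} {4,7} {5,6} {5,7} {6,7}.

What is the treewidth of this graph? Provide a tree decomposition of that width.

The largest bag has 5 vertices, giving width 4; this decomposition certifies tw(G) ≤ 4. For the lower bound, the 5 vertices {1, 2, 4, 5, 6} are pairwise adjacent, and any tree decomposition puts a clique entirely inside one bag — forcing width ≥ 4. Combining the bounds, tw(G) = 4.

Treewidth 4.
Bags: B1 = {1, 3, 4, 5, 6}  B2 = {1, 2, 4, 5, 6}  B3 = {3, 4, 5, 6, 7}
Tree: B1–B2, B1–B3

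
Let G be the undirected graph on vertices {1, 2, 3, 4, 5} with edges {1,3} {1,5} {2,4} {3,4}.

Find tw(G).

1

A width-1 tree decomposition is:
Bags: B1 = {1, 5}  B2 = {1, 3}  B3 = {3, 4}  B4 = {2, 4}
Tree: B1–B2, B2–B3, B3–B4
Every bag has size at most 2, so the width is 2 − 1 = 1 and tw(G) ≤ 1. G has an edge, so its treewidth is at least 1. Hence tw(G) = 1 exactly.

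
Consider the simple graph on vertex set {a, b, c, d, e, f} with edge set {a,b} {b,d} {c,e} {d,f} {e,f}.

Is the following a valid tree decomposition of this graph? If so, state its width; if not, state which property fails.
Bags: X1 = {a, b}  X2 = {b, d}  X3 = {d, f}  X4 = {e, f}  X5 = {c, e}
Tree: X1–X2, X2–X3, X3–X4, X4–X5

Yes; width 1.

Every vertex of G appears in some bag (union = {a, b, c, d, e, f}); every edge is covered by a bag; and for each vertex v the set of bags containing v is connected in the bag tree. The decomposition is therefore valid. The largest bag has 2 vertices, so the width is 1.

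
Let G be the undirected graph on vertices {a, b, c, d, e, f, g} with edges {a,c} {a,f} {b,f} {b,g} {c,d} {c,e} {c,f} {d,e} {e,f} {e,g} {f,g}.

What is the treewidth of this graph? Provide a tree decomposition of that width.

Treewidth 2.
Bags: B1 = {c, e, f}  B2 = {c, d, e}  B3 = {a, c, f}  B4 = {e, f, g}  B5 = {b, f, g}
Tree: B1–B2, B1–B3, B1–B4, B4–B5

Each bag holds 3 vertices, so the decomposition has width 2, which upper-bounds the treewidth. Conversely, {c, d, e} is a clique of size 3, and the vertices of any clique must share a bag in every tree decomposition; so some bag has ≥ 3 vertices and tw(G) ≥ 2. Hence tw(G) = 2 exactly.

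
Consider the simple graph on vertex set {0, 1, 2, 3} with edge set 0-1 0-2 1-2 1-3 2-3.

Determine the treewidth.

2

A width-2 tree decomposition is:
Bags: B1 = {1, 2, 3}  B2 = {0, 1, 2}
Tree: B1–B2
The largest bag has 3 vertices, giving width 2; this decomposition certifies tw(G) ≤ 2. Conversely, {0, 1, 2} is a clique of size 3, and the vertices of any clique must share a bag in every tree decomposition; so some bag has ≥ 3 vertices and tw(G) ≥ 2. Hence tw(G) = 2 exactly.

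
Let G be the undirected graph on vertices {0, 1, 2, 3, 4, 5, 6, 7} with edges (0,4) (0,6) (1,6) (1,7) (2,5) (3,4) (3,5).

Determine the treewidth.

1

A width-1 tree decomposition is:
Bags: B1 = {1, 7}  B2 = {1, 6}  B3 = {0, 6}  B4 = {0, 4}  B5 = {3, 4}  B6 = {3, 5}  B7 = {2, 5}
Tree: B1–B2, B2–B3, B3–B4, B4–B5, B5–B6, B6–B7
Every bag has size at most 2, so the width is 2 − 1 = 1 and tw(G) ≤ 1. Any graph with an edge has treewidth ≥ 1, and G has the edge 7–1. Hence tw(G) = 1 exactly.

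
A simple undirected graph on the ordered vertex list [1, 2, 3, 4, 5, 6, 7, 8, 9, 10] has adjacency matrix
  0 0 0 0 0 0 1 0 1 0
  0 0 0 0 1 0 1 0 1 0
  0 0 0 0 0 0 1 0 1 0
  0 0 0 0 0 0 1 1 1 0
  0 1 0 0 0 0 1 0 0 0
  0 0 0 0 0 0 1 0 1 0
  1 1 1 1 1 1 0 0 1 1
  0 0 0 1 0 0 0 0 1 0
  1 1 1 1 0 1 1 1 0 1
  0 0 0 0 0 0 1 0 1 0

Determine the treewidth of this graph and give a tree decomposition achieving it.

Treewidth 2.
One such decomposition:
Bags: B1 = {4, 7, 9}  B2 = {4, 8, 9}  B3 = {3, 7, 9}  B4 = {7, 9, 10}  B5 = {2, 7, 9}  B6 = {2, 5, 7}  B7 = {6, 7, 9}  B8 = {1, 7, 9}
Tree: B1–B2, B1–B3, B1–B4, B3–B5, B5–B6, B4–B7, B5–B8

Every bag has size at most 3, so the width is 3 − 1 = 2 and tw(G) ≤ 2. Conversely, {4, 8, 9} is a clique of size 3, and the vertices of any clique must share a bag in every tree decomposition; so some bag has ≥ 3 vertices and tw(G) ≥ 2. Hence tw(G) = 2 exactly.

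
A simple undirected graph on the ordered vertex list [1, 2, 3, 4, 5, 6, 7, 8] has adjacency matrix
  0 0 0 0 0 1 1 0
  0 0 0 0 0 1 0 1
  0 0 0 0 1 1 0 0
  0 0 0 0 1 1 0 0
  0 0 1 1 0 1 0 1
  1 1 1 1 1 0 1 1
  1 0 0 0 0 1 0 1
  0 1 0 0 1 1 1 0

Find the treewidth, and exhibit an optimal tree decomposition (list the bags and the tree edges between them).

Every bag has size at most 3, so the width is 3 − 1 = 2 and tw(G) ≤ 2. Conversely, {1, 6, 7} is a clique of size 3, and the vertices of any clique must share a bag in every tree decomposition; so some bag has ≥ 3 vertices and tw(G) ≥ 2. Therefore the treewidth is 2.

Treewidth 2.
One such decomposition:
Bags: B1 = {5, 6, 8}  B2 = {3, 5, 6}  B3 = {4, 5, 6}  B4 = {2, 6, 8}  B5 = {6, 7, 8}  B6 = {1, 6, 7}
Tree: B1–B2, B1–B3, B1–B4, B4–B5, B5–B6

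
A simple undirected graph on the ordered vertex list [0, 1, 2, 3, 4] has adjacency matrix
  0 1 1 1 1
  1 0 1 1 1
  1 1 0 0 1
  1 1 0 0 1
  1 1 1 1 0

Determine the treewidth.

A width-3 tree decomposition is:
Bags: B1 = {0, 1, 2, 4}  B2 = {0, 1, 3, 4}
Tree: B1–B2
Every bag has size at most 4, so the width is 4 − 1 = 3 and tw(G) ≤ 3. For the lower bound, the 4 vertices {0, 1, 2, 4} are pairwise adjacent, and any tree decomposition puts a clique entirely inside one bag — forcing width ≥ 3. Combining the bounds, tw(G) = 3.

3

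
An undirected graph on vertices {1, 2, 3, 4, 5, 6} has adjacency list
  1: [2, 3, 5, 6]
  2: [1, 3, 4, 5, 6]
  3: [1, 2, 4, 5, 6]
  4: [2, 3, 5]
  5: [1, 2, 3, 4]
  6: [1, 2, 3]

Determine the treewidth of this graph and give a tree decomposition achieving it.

Each bag holds 4 vertices, so the decomposition has width 3, which upper-bounds the treewidth. Conversely, {1, 2, 3, 5} is a clique of size 4, and the vertices of any clique must share a bag in every tree decomposition; so some bag has ≥ 4 vertices and tw(G) ≥ 3. Therefore the treewidth is 3.

Treewidth 3.
One such decomposition:
Bags: B1 = {1, 2, 3, 5}  B2 = {1, 2, 3, 6}  B3 = {2, 3, 4, 5}
Tree: B1–B2, B1–B3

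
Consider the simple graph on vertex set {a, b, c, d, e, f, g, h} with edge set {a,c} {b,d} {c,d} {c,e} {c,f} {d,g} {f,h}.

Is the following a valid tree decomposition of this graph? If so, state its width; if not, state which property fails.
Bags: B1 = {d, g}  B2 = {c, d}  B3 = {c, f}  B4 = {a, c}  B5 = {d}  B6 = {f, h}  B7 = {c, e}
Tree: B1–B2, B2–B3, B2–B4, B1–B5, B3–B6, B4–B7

No — vertex b appears in no bag.

A tree decomposition must satisfy three properties: every vertex lies in some bag; for every edge, both endpoints lie together in some bag; and for every vertex, the bags containing it form a connected subtree. Here vertex b appears in no bag, so the decomposition is invalid.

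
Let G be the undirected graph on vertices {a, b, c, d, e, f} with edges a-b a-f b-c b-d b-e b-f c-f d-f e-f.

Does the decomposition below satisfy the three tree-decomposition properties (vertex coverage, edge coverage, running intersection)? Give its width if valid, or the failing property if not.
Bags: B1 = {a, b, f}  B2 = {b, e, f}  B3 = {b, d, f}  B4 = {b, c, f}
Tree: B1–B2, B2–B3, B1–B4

Yes; width 2.

Every vertex of G appears in some bag (union = {a, b, c, d, e, f}); every edge is covered by a bag; and for each vertex v the set of bags containing v is connected in the bag tree. The decomposition is therefore valid. The largest bag has 3 vertices, so the width is 2.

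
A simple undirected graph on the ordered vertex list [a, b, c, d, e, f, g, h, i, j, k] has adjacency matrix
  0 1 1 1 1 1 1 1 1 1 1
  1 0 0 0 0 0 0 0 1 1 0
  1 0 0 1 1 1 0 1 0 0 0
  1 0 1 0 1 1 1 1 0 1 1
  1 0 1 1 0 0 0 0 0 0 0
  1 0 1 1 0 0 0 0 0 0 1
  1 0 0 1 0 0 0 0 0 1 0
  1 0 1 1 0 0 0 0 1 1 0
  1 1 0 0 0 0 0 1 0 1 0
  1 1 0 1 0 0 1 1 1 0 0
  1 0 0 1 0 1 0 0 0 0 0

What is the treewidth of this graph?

A width-3 tree decomposition is:
Bags: B1 = {a, d, h, j}  B2 = {a, c, d, h}  B3 = {a, c, d, f}  B4 = {a, d, g, j}  B5 = {a, h, i, j}  B6 = {a, d, f, k}  B7 = {a, c, d, e}  B8 = {a, b, i, j}
Tree: B1–B2, B2–B3, B1–B4, B1–B5, B3–B6, B2–B7, B5–B8
Each bag holds 4 vertices, so the decomposition has width 3, which upper-bounds the treewidth. Conversely, {a, d, g, j} is a clique of size 4, and the vertices of any clique must share a bag in every tree decomposition; so some bag has ≥ 4 vertices and tw(G) ≥ 3. Hence tw(G) = 3 exactly.

3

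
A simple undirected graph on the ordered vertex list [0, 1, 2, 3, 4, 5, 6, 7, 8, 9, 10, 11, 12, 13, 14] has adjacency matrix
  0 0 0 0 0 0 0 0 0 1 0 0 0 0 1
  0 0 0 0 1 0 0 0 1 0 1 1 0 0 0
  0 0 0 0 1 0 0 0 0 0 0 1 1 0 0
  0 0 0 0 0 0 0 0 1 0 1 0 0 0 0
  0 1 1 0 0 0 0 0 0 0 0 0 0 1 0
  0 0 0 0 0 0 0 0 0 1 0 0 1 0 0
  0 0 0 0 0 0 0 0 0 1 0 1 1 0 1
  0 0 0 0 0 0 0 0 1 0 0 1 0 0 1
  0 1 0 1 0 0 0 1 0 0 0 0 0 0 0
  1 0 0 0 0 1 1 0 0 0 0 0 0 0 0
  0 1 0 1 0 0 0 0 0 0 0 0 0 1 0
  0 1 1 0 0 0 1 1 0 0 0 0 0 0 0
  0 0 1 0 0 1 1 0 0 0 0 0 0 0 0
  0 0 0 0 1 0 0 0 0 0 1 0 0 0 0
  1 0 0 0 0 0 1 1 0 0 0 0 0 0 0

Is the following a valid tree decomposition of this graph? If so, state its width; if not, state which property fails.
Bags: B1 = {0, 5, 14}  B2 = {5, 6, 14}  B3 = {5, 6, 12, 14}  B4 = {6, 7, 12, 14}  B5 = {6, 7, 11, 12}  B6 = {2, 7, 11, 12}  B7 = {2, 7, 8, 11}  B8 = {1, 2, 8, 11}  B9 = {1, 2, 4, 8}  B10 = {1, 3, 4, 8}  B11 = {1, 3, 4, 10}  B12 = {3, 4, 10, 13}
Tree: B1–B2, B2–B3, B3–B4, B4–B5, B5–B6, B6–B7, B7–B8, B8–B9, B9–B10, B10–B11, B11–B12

A tree decomposition must satisfy three properties: every vertex lies in some bag; for every edge, both endpoints lie together in some bag; and for every vertex, the bags containing it form a connected subtree. Here vertex 9 appears in no bag, so the decomposition is invalid.

No — vertex 9 appears in no bag.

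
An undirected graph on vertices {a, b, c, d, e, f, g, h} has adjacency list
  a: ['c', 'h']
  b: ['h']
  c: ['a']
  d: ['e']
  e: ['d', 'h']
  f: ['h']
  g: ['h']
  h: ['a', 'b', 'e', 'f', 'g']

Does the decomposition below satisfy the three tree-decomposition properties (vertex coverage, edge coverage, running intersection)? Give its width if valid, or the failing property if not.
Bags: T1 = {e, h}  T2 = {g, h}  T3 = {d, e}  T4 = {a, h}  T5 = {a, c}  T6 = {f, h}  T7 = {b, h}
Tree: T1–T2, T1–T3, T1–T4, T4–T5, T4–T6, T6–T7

Yes; width 1.

Checking the three conditions: (i) the bags cover all of {a, b, c, d, e, f, g, h}; (ii) for each edge, some bag contains both endpoints; (iii) the bags containing any fixed vertex form a subtree. All hold, so the decomposition is valid with width 2 − 1 = 1.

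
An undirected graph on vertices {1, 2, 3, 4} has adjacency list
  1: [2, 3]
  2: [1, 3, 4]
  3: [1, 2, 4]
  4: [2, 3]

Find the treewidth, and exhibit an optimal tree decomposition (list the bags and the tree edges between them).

Treewidth 2.
Bags: B1 = {2, 3, 4}  B2 = {1, 2, 3}
Tree: B1–B2

The largest bag has 3 vertices, giving width 2; this decomposition certifies tw(G) ≤ 2. On the other hand G contains the 3-clique {1, 2, 3}. A clique must lie in a single bag of any decomposition, so no decomposition can have width below 2. Therefore the treewidth is 2.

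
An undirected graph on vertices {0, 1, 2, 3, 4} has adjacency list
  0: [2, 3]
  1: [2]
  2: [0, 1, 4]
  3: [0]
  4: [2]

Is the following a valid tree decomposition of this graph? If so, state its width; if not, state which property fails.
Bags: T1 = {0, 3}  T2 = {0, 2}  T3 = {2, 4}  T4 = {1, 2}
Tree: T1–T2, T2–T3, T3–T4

Every vertex of G appears in some bag (union = {0, 1, 2, 3, 4}); every edge is covered by a bag; and for each vertex v the set of bags containing v is connected in the bag tree. The decomposition is therefore valid. The largest bag has 2 vertices, so the width is 1.

Yes; width 1.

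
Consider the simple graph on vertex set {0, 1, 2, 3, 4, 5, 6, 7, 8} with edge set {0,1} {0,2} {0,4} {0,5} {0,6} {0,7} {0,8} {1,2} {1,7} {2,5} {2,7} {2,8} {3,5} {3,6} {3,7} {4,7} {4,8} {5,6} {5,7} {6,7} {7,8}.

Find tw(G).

A width-3 tree decomposition is:
Bags: B1 = {0, 2, 5, 7}  B2 = {0, 5, 6, 7}  B3 = {0, 1, 2, 7}  B4 = {0, 2, 7, 8}  B5 = {3, 5, 6, 7}  B6 = {0, 4, 7, 8}
Tree: B1–B2, B1–B3, B3–B4, B2–B5, B4–B6
The largest bag has 4 vertices, giving width 3; this decomposition certifies tw(G) ≤ 3. On the other hand G contains the 4-clique {0, 2, 7, 8}. A clique must lie in a single bag of any decomposition, so no decomposition can have width below 3. Combining the bounds, tw(G) = 3.

3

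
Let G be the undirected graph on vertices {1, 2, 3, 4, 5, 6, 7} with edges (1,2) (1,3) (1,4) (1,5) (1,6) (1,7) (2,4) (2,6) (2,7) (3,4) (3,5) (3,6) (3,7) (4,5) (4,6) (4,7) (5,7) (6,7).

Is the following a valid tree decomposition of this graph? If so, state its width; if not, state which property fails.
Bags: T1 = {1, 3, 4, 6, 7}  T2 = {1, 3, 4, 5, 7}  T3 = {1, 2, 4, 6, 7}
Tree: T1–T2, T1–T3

Yes; width 4.

Checking the three conditions: (i) the bags cover all of {1, 2, 3, 4, 5, 6, 7}; (ii) for each edge, some bag contains both endpoints; (iii) the bags containing any fixed vertex form a subtree. All hold, so the decomposition is valid with width 5 − 1 = 4.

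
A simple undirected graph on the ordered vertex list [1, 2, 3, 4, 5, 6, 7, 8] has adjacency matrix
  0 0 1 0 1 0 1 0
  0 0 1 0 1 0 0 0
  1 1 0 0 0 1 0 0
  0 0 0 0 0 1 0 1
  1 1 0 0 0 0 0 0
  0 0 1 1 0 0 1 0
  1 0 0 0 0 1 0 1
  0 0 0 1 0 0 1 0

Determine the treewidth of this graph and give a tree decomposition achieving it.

Treewidth 2.
One such decomposition:
Bags: B1 = {2, 3, 5}  B2 = {1, 3, 5}  B3 = {1, 3, 6}  B4 = {1, 6, 7}  B5 = {4, 6, 7}  B6 = {4, 7, 8}
Tree: B1–B2, B2–B3, B3–B4, B4–B5, B5–B6

Each bag holds 3 vertices, so the decomposition has width 2, which upper-bounds the treewidth. The edges 2–5–1–3–2 form a cycle, so G is not a tree and its treewidth is at least 2. The upper and lower bounds meet at 2, so that is the treewidth.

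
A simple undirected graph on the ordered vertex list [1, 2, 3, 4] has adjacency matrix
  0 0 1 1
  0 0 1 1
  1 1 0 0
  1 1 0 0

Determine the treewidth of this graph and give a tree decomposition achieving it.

Treewidth 2.
One optimal decomposition is:
Bags: B1 = {1, 2, 3}  B2 = {1, 2, 4}
Tree: B1–B2

Every bag has size at most 3, so the width is 3 − 1 = 2 and tw(G) ≤ 2. The edges 1–3–2–4–1 form a cycle, so G is not a tree and its treewidth is at least 2. Combining the bounds, tw(G) = 2.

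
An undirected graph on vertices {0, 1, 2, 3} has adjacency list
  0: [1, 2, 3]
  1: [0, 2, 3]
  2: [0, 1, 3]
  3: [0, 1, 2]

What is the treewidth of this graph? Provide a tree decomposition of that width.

Treewidth 3.
Bags: B1 = {0, 1, 2, 3}
Tree: (single bag)

A single bag containing all 4 vertices is trivially a valid decomposition of width 3. On the other hand G contains the 4-clique {0, 1, 2, 3}. A clique must lie in a single bag of any decomposition, so no decomposition can have width below 3. Combining the bounds, tw(G) = 3.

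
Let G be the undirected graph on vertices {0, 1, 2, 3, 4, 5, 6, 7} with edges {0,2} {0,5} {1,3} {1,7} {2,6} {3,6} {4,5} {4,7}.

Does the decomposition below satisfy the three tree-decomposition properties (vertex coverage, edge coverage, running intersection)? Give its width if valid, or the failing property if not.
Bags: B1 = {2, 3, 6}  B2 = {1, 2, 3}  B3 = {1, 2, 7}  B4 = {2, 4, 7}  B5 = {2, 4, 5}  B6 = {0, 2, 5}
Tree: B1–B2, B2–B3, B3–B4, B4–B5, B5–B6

Yes; width 2.

Every vertex of G appears in some bag (union = {0, 1, 2, 3, 4, 5, 6, 7}); every edge is covered by a bag; and for each vertex v the set of bags containing v is connected in the bag tree. The decomposition is therefore valid. The largest bag has 3 vertices, so the width is 2.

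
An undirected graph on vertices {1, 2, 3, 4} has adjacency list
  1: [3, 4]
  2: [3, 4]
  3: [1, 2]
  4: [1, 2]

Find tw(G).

A width-2 tree decomposition is:
Bags: B1 = {1, 2, 3}  B2 = {1, 2, 4}
Tree: B1–B2
Every bag has size at most 3, so the width is 3 − 1 = 2 and tw(G) ≤ 2. Since 2–3–1–4–2 is a cycle in G, G is not acyclic. Forests are exactly the graphs of treewidth ≤ 1, so tw(G) ≥ 2. Combining the bounds, tw(G) = 2.

2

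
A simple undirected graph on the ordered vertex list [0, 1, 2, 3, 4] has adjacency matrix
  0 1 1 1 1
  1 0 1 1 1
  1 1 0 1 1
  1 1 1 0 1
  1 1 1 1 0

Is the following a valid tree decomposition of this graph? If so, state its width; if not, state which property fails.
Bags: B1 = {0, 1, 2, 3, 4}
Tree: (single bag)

Vertex coverage: the bags together contain {0, 1, 2, 3, 4}, the full vertex set. Edge coverage: each edge of G has both endpoints in at least one bag. Running intersection: for every vertex, the bags containing it form a connected subtree. All three properties hold, so this is a valid tree decomposition of width max|bag| − 1 = 4, and hence tw(G) ≤ 4.

Yes; width 4.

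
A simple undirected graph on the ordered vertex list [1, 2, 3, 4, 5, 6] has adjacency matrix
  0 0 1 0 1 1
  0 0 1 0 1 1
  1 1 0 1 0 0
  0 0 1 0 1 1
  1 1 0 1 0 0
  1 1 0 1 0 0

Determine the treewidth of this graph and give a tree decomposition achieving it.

Treewidth 3.
One such decomposition:
Bags: B1 = {2, 3, 5, 6}  B2 = {3, 4, 5, 6}  B3 = {1, 3, 5, 6}
Tree: B1–B2, B2–B3

Each bag holds 4 vertices, so the decomposition has width 3, which upper-bounds the treewidth. For the lower bound: the 4 vertex sets {2,3}, {4,6}, {5}, {1} are disjoint, each induces a connected subgraph, and every pair is joined by at least one edge of G. Contracting each set to a single vertex therefore yields K_{4} as a minor, and since treewidth is minor-monotone, tw(G) ≥ tw(K_{4}) = 3. Combining the bounds, tw(G) = 3.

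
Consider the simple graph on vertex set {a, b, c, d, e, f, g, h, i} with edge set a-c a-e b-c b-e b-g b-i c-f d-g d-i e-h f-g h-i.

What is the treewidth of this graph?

A width-3 tree decomposition is:
Bags: B1 = {a, c, f, g}  B2 = {a, b, c, g}  B3 = {a, b, e, g}  B4 = {b, d, e, g}  B5 = {b, d, e, i}  B6 = {d, e, h, i}
Tree: B1–B2, B2–B3, B3–B4, B4–B5, B5–B6
The largest bag has 4 vertices, giving width 3; this decomposition certifies tw(G) ≤ 3. For the lower bound: the 4 vertex sets {a,c,f}, {g}, {b}, {d,e,h,i} are disjoint, each induces a connected subgraph, and every pair is joined by at least one edge of G. Contracting each set to a single vertex therefore yields K_{4} as a minor, and since treewidth is minor-monotone, tw(G) ≥ tw(K_{4}) = 3. Combining the bounds, tw(G) = 3.

3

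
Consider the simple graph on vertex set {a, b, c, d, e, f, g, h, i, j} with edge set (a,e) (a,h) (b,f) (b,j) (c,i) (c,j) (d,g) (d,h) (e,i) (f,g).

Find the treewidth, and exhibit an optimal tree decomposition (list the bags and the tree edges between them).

Treewidth 2.
One optimal decomposition is:
Bags: B1 = {b, f, g}  B2 = {b, d, g}  B3 = {b, d, h}  B4 = {a, b, h}  B5 = {a, b, e}  B6 = {b, e, i}  B7 = {b, c, i}  B8 = {b, c, j}
Tree: B1–B2, B2–B3, B3–B4, B4–B5, B5–B6, B6–B7, B7–B8

The largest bag has 3 vertices, giving width 2; this decomposition certifies tw(G) ≤ 2. The edges b–f–g–d–h–a–e–i–c–j–b form a cycle, so G is not a tree and its treewidth is at least 2. Hence tw(G) = 2 exactly.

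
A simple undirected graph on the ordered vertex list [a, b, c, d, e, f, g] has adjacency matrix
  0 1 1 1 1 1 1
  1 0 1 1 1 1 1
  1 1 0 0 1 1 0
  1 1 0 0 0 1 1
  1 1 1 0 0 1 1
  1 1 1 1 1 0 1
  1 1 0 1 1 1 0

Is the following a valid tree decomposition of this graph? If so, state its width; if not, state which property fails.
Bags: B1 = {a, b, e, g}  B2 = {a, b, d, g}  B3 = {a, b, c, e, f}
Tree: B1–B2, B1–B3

No — edge (f,g) lies in no bag.

A tree decomposition must satisfy three properties: every vertex lies in some bag; for every edge, both endpoints lie together in some bag; and for every vertex, the bags containing it form a connected subtree. Here edge (f,g) lies in no bag, so the decomposition is invalid.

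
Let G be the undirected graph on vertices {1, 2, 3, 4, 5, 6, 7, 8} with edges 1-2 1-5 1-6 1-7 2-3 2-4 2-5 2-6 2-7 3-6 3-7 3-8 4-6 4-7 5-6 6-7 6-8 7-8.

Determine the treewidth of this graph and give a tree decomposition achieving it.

Every bag has size at most 4, so the width is 4 − 1 = 3 and tw(G) ≤ 3. On the other hand G contains the 4-clique {3, 6, 7, 8}. A clique must lie in a single bag of any decomposition, so no decomposition can have width below 3. Hence tw(G) = 3 exactly.

Treewidth 3.
One such decomposition:
Bags: B1 = {1, 2, 6, 7}  B2 = {1, 2, 5, 6}  B3 = {2, 3, 6, 7}  B4 = {2, 4, 6, 7}  B5 = {3, 6, 7, 8}
Tree: B1–B2, B1–B3, B3–B4, B3–B5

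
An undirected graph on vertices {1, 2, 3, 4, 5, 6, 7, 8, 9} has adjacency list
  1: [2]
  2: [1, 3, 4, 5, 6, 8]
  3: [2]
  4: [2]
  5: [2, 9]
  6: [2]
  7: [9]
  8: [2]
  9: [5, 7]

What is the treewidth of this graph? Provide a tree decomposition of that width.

Treewidth 1.
One such decomposition:
Bags: B1 = {2, 3}  B2 = {2, 5}  B3 = {2, 6}  B4 = {5, 9}  B5 = {7, 9}  B6 = {2, 8}  B7 = {1, 2}  B8 = {2, 4}
Tree: B1–B2, B1–B3, B2–B4, B4–B5, B3–B6, B2–B7, B2–B8

Each bag holds 2 vertices, so the decomposition has width 1, which upper-bounds the treewidth. Since G has at least one edge (e.g. 2–3), it is not an edgeless graph, so tw(G) ≥ 1. Combining the bounds, tw(G) = 1.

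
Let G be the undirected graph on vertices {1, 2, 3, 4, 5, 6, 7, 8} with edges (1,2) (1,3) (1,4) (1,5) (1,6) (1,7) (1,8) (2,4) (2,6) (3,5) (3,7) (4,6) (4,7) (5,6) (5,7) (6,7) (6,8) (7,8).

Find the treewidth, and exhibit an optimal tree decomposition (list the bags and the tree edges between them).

Every bag has size at most 4, so the width is 4 − 1 = 3 and tw(G) ≤ 3. For the lower bound, the 4 vertices {1, 3, 5, 7} are pairwise adjacent, and any tree decomposition puts a clique entirely inside one bag — forcing width ≥ 3. Combining the bounds, tw(G) = 3.

Treewidth 3.
One optimal decomposition is:
Bags: B1 = {1, 5, 6, 7}  B2 = {1, 4, 6, 7}  B3 = {1, 6, 7, 8}  B4 = {1, 3, 5, 7}  B5 = {1, 2, 4, 6}
Tree: B1–B2, B1–B3, B1–B4, B2–B5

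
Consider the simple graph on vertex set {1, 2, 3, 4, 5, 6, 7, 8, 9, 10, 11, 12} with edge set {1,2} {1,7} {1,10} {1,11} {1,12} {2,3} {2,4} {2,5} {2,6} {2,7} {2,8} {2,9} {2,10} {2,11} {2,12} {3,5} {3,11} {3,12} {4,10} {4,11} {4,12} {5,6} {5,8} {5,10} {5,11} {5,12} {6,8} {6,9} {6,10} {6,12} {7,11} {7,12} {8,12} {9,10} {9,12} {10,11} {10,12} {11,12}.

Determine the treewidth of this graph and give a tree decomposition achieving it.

Each bag holds 5 vertices, so the decomposition has width 4, which upper-bounds the treewidth. On the other hand G contains the 5-clique {2, 5, 6, 8, 12}. A clique must lie in a single bag of any decomposition, so no decomposition can have width below 4. Combining the bounds, tw(G) = 4.

Treewidth 4.
One optimal decomposition is:
Bags: B1 = {2, 5, 10, 11, 12}  B2 = {1, 2, 10, 11, 12}  B3 = {2, 5, 6, 10, 12}  B4 = {2, 4, 10, 11, 12}  B5 = {2, 3, 5, 11, 12}  B6 = {1, 2, 7, 11, 12}  B7 = {2, 6, 9, 10, 12}  B8 = {2, 5, 6, 8, 12}
Tree: B1–B2, B1–B3, B1–B4, B1–B5, B2–B6, B3–B7, B3–B8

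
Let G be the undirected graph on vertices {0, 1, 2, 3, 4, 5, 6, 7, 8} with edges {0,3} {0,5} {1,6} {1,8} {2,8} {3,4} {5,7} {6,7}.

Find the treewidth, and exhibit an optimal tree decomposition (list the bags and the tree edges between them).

Each bag holds 2 vertices, so the decomposition has width 1, which upper-bounds the treewidth. Any graph with an edge has treewidth ≥ 1, and G has the edge 2–8. The upper and lower bounds meet at 1, so that is the treewidth.

Treewidth 1.
One optimal decomposition is:
Bags: B1 = {2, 8}  B2 = {1, 8}  B3 = {1, 6}  B4 = {6, 7}  B5 = {5, 7}  B6 = {0, 5}  B7 = {0, 3}  B8 = {3, 4}
Tree: B1–B2, B2–B3, B3–B4, B4–B5, B5–B6, B6–B7, B7–B8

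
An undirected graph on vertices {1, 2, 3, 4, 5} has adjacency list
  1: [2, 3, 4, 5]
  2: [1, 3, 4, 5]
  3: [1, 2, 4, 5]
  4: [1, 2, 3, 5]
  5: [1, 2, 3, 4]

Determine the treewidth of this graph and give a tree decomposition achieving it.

With just one bag of size 5, the width is 5 − 1 = 4, so tw(G) ≤ 4. For the lower bound, the 5 vertices {1, 2, 3, 4, 5} are pairwise adjacent, and any tree decomposition puts a clique entirely inside one bag — forcing width ≥ 4. Combining the bounds, tw(G) = 4.

Treewidth 4.
One such decomposition:
Bags: B1 = {1, 2, 3, 4, 5}
Tree: (single bag)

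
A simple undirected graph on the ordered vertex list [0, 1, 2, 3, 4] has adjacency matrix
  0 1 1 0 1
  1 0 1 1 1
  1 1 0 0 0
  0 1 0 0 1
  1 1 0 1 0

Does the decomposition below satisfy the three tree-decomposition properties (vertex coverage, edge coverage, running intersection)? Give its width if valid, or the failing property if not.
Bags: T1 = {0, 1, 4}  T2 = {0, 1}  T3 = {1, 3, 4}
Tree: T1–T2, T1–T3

No — vertex 2 appears in no bag.

A tree decomposition must satisfy three properties: every vertex lies in some bag; for every edge, both endpoints lie together in some bag; and for every vertex, the bags containing it form a connected subtree. Here vertex 2 appears in no bag, so the decomposition is invalid.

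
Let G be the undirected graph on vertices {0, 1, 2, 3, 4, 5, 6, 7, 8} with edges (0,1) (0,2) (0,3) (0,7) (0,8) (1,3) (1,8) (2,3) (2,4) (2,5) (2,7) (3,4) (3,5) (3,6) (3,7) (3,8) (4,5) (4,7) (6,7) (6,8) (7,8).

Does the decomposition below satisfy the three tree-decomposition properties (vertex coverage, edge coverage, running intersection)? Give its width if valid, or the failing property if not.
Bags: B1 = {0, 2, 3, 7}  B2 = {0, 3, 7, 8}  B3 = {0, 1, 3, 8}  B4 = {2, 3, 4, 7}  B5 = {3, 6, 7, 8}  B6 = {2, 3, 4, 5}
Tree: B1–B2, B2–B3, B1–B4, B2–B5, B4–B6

Vertex coverage: the bags together contain {0, 1, 2, 3, 4, 5, 6, 7, 8}, the full vertex set. Edge coverage: each edge of G has both endpoints in at least one bag. Running intersection: for every vertex, the bags containing it form a connected subtree. All three properties hold, so this is a valid tree decomposition of width max|bag| − 1 = 3, and hence tw(G) ≤ 3.

Yes; width 3.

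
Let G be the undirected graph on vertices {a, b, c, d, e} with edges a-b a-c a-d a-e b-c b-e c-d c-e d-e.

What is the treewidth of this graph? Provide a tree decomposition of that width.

Treewidth 3.
One such decomposition:
Bags: B1 = {a, c, d, e}  B2 = {a, b, c, e}
Tree: B1–B2

Each bag holds 4 vertices, so the decomposition has width 3, which upper-bounds the treewidth. On the other hand G contains the 4-clique {a, c, d, e}. A clique must lie in a single bag of any decomposition, so no decomposition can have width below 3. Therefore the treewidth is 3.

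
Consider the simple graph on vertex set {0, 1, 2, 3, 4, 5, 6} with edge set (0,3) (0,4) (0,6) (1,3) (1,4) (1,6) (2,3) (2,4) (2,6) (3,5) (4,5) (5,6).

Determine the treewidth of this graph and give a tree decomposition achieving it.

Every bag has size at most 4, so the width is 4 − 1 = 3 and tw(G) ≤ 3. For the lower bound: the 4 vertex sets {1,6}, {4,5}, {3}, {2} are disjoint, each induces a connected subgraph, and every pair is joined by at least one edge of G. Contracting each set to a single vertex therefore yields K_{4} as a minor, and since treewidth is minor-monotone, tw(G) ≥ tw(K_{4}) = 3. The upper and lower bounds meet at 3, so that is the treewidth.

Treewidth 3.
Bags: B1 = {1, 3, 4, 6}  B2 = {3, 4, 5, 6}  B3 = {2, 3, 4, 6}  B4 = {0, 3, 4, 6}
Tree: B1–B2, B2–B3, B3–B4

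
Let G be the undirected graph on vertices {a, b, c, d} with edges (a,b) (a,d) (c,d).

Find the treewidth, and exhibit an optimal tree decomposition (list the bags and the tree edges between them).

Each bag holds 2 vertices, so the decomposition has width 1, which upper-bounds the treewidth. Since G has at least one edge (e.g. c–d), it is not an edgeless graph, so tw(G) ≥ 1. The upper and lower bounds meet at 1, so that is the treewidth.

Treewidth 1.
Bags: B1 = {c, d}  B2 = {a, d}  B3 = {a, b}
Tree: B1–B2, B2–B3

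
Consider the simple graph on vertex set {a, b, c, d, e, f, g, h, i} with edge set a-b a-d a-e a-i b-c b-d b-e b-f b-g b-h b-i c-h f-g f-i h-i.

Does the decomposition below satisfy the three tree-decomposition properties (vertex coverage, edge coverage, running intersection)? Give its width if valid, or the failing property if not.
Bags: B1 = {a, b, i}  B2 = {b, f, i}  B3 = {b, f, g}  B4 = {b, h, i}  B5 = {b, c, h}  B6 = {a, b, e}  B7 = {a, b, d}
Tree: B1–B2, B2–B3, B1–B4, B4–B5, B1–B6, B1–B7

Every vertex of G appears in some bag (union = {a, b, c, d, e, f, g, h, i}); every edge is covered by a bag; and for each vertex v the set of bags containing v is connected in the bag tree. The decomposition is therefore valid. The largest bag has 3 vertices, so the width is 2.

Yes; width 2.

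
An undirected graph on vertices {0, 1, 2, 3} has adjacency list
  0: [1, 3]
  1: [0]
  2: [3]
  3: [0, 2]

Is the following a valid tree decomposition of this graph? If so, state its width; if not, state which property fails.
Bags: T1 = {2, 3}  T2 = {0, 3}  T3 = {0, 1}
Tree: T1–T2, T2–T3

Yes; width 1.

Every vertex of G appears in some bag (union = {0, 1, 2, 3}); every edge is covered by a bag; and for each vertex v the set of bags containing v is connected in the bag tree. The decomposition is therefore valid. The largest bag has 2 vertices, so the width is 1.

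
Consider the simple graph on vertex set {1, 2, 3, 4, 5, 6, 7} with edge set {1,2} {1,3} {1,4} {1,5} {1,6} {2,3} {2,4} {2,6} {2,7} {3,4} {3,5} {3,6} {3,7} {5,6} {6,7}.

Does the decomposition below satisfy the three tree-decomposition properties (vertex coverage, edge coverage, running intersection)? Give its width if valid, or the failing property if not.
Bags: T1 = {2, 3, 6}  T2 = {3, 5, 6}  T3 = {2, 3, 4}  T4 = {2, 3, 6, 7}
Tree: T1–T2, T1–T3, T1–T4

No — vertex 1 appears in no bag.

A tree decomposition must satisfy three properties: every vertex lies in some bag; for every edge, both endpoints lie together in some bag; and for every vertex, the bags containing it form a connected subtree. Here vertex 1 appears in no bag, so the decomposition is invalid.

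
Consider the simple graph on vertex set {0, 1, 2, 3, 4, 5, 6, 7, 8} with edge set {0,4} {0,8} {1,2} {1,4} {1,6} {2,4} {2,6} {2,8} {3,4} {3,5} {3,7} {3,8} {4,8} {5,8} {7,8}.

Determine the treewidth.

A width-2 tree decomposition is:
Bags: B1 = {2, 4, 8}  B2 = {3, 4, 8}  B3 = {0, 4, 8}  B4 = {1, 2, 4}  B5 = {3, 7, 8}  B6 = {3, 5, 8}  B7 = {1, 2, 6}
Tree: B1–B2, B2–B3, B1–B4, B2–B5, B2–B6, B4–B7
Every bag has size at most 3, so the width is 3 − 1 = 2 and tw(G) ≤ 2. Conversely, {0, 4, 8} is a clique of size 3, and the vertices of any clique must share a bag in every tree decomposition; so some bag has ≥ 3 vertices and tw(G) ≥ 2. Hence tw(G) = 2 exactly.

2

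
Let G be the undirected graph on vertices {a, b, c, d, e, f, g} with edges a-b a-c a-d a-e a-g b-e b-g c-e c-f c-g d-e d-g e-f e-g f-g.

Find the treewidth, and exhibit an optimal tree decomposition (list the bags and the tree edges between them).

Each bag holds 4 vertices, so the decomposition has width 3, which upper-bounds the treewidth. On the other hand G contains the 4-clique {a, d, e, g}. A clique must lie in a single bag of any decomposition, so no decomposition can have width below 3. Hence tw(G) = 3 exactly.

Treewidth 3.
Bags: B1 = {a, d, e, g}  B2 = {a, c, e, g}  B3 = {c, e, f, g}  B4 = {a, b, e, g}
Tree: B1–B2, B2–B3, B2–B4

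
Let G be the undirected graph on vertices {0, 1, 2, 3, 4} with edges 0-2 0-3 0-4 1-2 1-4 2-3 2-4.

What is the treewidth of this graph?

A width-2 tree decomposition is:
Bags: B1 = {0, 2, 4}  B2 = {0, 2, 3}  B3 = {1, 2, 4}
Tree: B1–B2, B1–B3
Every bag has size at most 3, so the width is 3 − 1 = 2 and tw(G) ≤ 2. Conversely, {0, 2, 3} is a clique of size 3, and the vertices of any clique must share a bag in every tree decomposition; so some bag has ≥ 3 vertices and tw(G) ≥ 2. Therefore the treewidth is 2.

2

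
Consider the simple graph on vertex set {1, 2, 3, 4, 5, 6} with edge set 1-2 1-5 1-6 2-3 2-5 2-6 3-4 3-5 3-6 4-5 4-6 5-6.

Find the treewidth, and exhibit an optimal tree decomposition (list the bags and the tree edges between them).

Treewidth 3.
One such decomposition:
Bags: B1 = {2, 3, 5, 6}  B2 = {3, 4, 5, 6}  B3 = {1, 2, 5, 6}
Tree: B1–B2, B1–B3

The largest bag has 4 vertices, giving width 3; this decomposition certifies tw(G) ≤ 3. Conversely, {1, 2, 5, 6} is a clique of size 4, and the vertices of any clique must share a bag in every tree decomposition; so some bag has ≥ 4 vertices and tw(G) ≥ 3. Combining the bounds, tw(G) = 3.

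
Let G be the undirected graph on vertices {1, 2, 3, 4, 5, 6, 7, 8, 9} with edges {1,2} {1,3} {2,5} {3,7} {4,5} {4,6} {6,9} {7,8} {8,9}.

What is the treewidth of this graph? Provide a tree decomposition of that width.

The largest bag has 3 vertices, giving width 2; this decomposition certifies tw(G) ≤ 2. For the lower bound, G contains the cycle 4–6–9–8–7–3–1–2–5–4, so G is not a forest; only forests have treewidth ≤ 1, hence tw(G) ≥ 2. Combining the bounds, tw(G) = 2.

Treewidth 2.
Bags: B1 = {4, 6, 9}  B2 = {4, 8, 9}  B3 = {4, 7, 8}  B4 = {3, 4, 7}  B5 = {1, 3, 4}  B6 = {1, 2, 4}  B7 = {2, 4, 5}
Tree: B1–B2, B2–B3, B3–B4, B4–B5, B5–B6, B6–B7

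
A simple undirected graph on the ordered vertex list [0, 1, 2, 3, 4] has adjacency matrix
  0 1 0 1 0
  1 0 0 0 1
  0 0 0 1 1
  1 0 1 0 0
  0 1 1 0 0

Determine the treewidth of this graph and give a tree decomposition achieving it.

Every bag has size at most 3, so the width is 3 − 1 = 2 and tw(G) ≤ 2. For the lower bound, G contains the cycle 0–3–2–4–1–0, so G is not a forest; only forests have treewidth ≤ 1, hence tw(G) ≥ 2. The upper and lower bounds meet at 2, so that is the treewidth.

Treewidth 2.
One such decomposition:
Bags: B1 = {0, 2, 3}  B2 = {0, 2, 4}  B3 = {0, 1, 4}
Tree: B1–B2, B2–B3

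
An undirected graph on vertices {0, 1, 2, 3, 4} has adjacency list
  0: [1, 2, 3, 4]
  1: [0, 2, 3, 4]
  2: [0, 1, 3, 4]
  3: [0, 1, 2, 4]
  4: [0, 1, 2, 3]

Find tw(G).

A width-4 tree decomposition is:
Bags: B1 = {0, 1, 2, 3, 4}
Tree: (single bag)
With just one bag of size 5, the width is 5 − 1 = 4, so tw(G) ≤ 4. On the other hand G contains the 5-clique {0, 1, 2, 3, 4}. A clique must lie in a single bag of any decomposition, so no decomposition can have width below 4. The upper and lower bounds meet at 4, so that is the treewidth.

4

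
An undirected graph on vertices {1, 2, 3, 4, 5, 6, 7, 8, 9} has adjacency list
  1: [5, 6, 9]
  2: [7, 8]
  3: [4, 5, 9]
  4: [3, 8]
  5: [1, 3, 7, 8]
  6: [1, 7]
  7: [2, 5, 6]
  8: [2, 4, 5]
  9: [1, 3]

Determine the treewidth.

3

A width-3 tree decomposition is:
Bags: B1 = {1, 3, 6, 9}  B2 = {1, 3, 5, 6}  B3 = {3, 5, 6, 7}  B4 = {3, 4, 5, 7}  B5 = {4, 5, 7, 8}  B6 = {2, 4, 7, 8}
Tree: B1–B2, B2–B3, B3–B4, B4–B5, B5–B6
Every bag has size at most 4, so the width is 4 − 1 = 3 and tw(G) ≤ 3. For the lower bound: the 4 vertex sets {1,6,9}, {3}, {5}, {2,4,7,8} are disjoint, each induces a connected subgraph, and every pair is joined by at least one edge of G. Contracting each set to a single vertex therefore yields K_{4} as a minor, and since treewidth is minor-monotone, tw(G) ≥ tw(K_{4}) = 3. Hence tw(G) = 3 exactly.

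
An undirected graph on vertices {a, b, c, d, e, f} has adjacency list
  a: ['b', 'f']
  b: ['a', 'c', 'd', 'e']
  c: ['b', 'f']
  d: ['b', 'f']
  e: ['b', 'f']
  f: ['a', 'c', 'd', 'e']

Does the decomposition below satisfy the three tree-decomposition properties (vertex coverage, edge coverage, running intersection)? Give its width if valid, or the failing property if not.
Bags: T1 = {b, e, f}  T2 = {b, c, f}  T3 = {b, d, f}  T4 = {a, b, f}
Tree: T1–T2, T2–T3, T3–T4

Yes; width 2.

Vertex coverage: the bags together contain {a, b, c, d, e, f}, the full vertex set. Edge coverage: each edge of G has both endpoints in at least one bag. Running intersection: for every vertex, the bags containing it form a connected subtree. All three properties hold, so this is a valid tree decomposition of width max|bag| − 1 = 2, and hence tw(G) ≤ 2.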